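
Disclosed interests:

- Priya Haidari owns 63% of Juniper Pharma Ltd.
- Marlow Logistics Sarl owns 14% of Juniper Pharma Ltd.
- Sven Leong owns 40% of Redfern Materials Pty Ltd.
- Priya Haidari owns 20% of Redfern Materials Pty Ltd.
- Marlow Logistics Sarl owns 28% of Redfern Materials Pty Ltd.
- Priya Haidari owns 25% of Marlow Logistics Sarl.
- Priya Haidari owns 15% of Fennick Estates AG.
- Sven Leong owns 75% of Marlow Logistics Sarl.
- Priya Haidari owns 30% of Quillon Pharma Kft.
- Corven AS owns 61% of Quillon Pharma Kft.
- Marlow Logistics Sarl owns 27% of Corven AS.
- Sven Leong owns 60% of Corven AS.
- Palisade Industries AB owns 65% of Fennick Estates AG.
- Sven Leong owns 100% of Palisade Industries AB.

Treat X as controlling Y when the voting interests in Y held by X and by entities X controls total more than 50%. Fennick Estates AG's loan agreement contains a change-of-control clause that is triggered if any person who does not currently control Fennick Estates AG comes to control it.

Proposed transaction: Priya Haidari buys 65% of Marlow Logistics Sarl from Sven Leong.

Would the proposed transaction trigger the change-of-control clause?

The purchase adds only to Priya's holdings (Sven's stake shrinks), so Priya is the only person who could newly come to control Fennick.
Priya holds 63% of Juniper, so Priya controls Juniper.
In Fennick, Priya's side holds only 15%, not > 50%.
So before the transaction, Priya does not control Fennick.
After the purchase, Priya's direct stake in Marlow rises to 25% + 65% = 90%, and Sven's stake falls to 10%.
Priya holds 90% of Marlow, so Priya controls Marlow.
Priya and Marlow together hold 63% + 14% = 77% of Juniper, so Priya controls Juniper.
After the transaction, Priya's side holds 15% of Fennick, not > 50%, so Priya still does not control Fennick.
No new person acquires control, so the clause is not triggered.

No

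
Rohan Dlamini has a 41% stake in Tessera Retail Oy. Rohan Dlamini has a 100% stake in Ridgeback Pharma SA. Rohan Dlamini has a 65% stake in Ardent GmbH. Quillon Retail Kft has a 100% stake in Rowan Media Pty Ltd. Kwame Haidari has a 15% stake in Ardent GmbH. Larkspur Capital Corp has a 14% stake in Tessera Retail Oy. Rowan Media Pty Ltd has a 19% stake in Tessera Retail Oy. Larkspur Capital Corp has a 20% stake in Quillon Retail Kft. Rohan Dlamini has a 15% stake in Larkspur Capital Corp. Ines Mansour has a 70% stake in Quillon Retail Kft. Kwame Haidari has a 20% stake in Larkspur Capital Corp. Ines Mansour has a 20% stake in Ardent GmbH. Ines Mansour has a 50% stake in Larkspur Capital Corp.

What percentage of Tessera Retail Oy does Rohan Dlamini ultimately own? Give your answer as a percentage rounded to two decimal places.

43.67%

Rohan reaches Tessera along 3 paths.
Via Larkspur: 15% × 14% = 2.1%.
Via Larkspur → Quillon → Rowan: 15% × 20% × 100% × 19% = 0.57%.
Direct stake: 41% = 41%.
Total: 2.1% + 0.57% + 41% = 43.67%.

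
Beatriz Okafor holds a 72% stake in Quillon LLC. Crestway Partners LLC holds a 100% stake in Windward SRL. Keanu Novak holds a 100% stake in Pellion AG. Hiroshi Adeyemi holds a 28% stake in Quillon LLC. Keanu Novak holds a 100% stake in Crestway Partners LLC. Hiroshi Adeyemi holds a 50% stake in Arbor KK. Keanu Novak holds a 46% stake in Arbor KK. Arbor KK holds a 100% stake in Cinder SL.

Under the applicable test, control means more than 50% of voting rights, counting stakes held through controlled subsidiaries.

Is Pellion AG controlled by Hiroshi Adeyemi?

Hiroshi's largest direct stake is 50% in Arbor, which does not meet the threshold, so Hiroshi controls no company.
Neither Hiroshi nor any entity Hiroshi controls holds any voting interest in Pellion.
So Hiroshi does not control Pellion.

No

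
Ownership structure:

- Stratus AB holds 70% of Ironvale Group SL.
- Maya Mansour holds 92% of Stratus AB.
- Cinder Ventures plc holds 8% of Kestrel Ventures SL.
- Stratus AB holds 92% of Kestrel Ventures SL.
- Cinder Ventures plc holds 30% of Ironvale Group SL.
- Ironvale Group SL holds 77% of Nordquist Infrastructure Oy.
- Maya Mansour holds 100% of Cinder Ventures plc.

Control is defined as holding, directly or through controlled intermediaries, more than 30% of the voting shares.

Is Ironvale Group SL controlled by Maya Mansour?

Maya holds 100% of Cinder, so Maya controls Cinder.
Maya holds 92% of Stratus, so Maya controls Stratus.
Cinder and Stratus together hold 30% + 70% = 100% of Ironvale, so Maya controls Ironvale.

Yes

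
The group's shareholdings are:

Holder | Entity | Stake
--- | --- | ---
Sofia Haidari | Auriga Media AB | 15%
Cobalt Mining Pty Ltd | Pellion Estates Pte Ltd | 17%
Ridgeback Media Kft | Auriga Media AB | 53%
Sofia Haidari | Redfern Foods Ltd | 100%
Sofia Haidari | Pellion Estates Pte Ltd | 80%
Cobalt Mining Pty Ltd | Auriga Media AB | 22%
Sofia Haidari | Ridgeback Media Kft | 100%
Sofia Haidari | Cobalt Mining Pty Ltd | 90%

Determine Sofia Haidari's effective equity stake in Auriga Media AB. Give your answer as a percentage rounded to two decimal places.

Sofia reaches Auriga along 3 paths.
Direct stake: 15% = 15%.
Via Ridgeback: 100% × 53% = 53%.
Via Cobalt: 90% × 22% = 19.8%.
Total: 15% + 53% + 19.8% = 87.8%.
Rounded: 87.80%.

87.80%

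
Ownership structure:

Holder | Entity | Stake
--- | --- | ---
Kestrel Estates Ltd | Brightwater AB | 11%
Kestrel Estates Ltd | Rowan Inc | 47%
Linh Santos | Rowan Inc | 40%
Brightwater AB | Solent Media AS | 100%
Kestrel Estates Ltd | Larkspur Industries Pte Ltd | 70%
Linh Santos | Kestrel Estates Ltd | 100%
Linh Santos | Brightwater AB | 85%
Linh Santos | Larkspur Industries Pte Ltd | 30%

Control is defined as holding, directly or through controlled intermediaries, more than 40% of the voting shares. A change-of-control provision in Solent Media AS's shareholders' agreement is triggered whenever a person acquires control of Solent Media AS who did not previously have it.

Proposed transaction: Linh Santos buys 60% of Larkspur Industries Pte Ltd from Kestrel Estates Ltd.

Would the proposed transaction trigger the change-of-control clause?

The purchase adds only to Linh's holdings (Kestrel's stake shrinks), so Linh is the only person who could newly come to control Solent.
Linh holds 100% of Kestrel, so Linh controls Kestrel.
Linh and Kestrel together hold 85% + 11% = 96% of Brightwater, so Linh controls Brightwater.
Brightwater holds 100% of Solent, so Linh controls Solent.
So Linh already controls Solent before the transaction.
After the purchase, Linh's direct stake in Larkspur rises to 30% + 60% = 90%, and Kestrel's stake falls to 10%.
Linh controlled Solent already, so this is not a new person acquiring control; every other person's position is unchanged or reduced.
No new person acquires control, so the clause is not triggered.

No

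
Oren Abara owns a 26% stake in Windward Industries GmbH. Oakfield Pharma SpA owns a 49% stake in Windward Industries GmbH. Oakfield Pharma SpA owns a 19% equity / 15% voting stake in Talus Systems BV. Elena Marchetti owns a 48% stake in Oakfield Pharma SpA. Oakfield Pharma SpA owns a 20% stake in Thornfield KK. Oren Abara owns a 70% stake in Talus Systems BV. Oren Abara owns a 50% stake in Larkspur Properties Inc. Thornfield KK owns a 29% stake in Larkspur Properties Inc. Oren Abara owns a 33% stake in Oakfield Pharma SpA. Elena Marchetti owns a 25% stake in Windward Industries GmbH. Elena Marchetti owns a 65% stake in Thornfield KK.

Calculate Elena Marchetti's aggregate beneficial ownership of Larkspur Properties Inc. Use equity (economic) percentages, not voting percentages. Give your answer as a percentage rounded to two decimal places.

21.63%

Elena reaches Larkspur along 2 paths.
Via Thornfield: 65% × 29% = 18.85%.
Via Oakfield → Thornfield: 48% × 20% × 29% = 2.784%.
Total: 18.85% + 2.784% = 21.634%.
Rounded: 21.63%.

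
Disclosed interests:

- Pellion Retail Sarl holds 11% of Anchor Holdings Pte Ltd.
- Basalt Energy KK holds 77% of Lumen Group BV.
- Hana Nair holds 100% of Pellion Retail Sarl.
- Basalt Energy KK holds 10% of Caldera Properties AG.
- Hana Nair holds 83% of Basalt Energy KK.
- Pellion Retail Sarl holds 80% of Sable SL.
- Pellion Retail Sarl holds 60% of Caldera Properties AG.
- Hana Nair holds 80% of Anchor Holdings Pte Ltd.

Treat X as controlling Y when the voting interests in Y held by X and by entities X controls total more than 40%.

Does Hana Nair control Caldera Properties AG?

Yes

Hana holds 100% of Pellion, so Hana controls Pellion.
Hana holds 83% of Basalt, so Hana controls Basalt.
Basalt and Pellion together hold 10% + 60% = 70% of Caldera, so Hana controls Caldera.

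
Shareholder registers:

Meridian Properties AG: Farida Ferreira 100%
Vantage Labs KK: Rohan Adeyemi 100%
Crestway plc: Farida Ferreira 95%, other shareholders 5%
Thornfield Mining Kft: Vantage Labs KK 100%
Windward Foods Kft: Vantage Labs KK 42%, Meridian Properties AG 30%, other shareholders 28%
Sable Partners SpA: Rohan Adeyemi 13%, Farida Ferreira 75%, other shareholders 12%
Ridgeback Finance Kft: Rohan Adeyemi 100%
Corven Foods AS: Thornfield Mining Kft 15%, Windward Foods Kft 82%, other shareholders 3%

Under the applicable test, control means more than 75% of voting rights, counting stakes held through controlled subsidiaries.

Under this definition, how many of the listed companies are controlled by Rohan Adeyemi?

3

Rohan holds 100% of Vantage, so Rohan controls Vantage.
Vantage holds 100% of Thornfield, so Rohan controls Thornfield.
Rohan holds 100% of Ridgeback, so Rohan controls Ridgeback.
No other company's threshold is met.
Rohan controls 3 companies.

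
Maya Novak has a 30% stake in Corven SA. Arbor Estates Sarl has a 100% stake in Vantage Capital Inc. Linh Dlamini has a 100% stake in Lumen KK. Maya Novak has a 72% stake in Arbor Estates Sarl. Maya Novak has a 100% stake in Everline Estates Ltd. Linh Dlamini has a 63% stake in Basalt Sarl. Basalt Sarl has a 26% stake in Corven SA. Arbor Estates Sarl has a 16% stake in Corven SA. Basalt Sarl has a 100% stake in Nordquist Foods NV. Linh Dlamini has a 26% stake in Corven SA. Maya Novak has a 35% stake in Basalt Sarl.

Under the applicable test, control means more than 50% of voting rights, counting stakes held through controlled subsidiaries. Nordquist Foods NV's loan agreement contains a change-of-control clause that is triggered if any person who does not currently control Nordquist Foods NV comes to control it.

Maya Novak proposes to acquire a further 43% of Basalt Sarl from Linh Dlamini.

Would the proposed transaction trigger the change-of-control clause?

Yes

The purchase adds only to Maya's holdings (Linh's stake shrinks), so Maya is the only person who could newly come to control Nordquist.
Maya holds 72% of Arbor, so Maya controls Arbor.
Arbor holds 100% of Vantage, so Maya controls Vantage.
Maya holds 100% of Everline, so Maya controls Everline.
Neither Maya nor any entity Maya controls holds any voting interest in Nordquist.
So before the transaction, Maya does not control Nordquist.
After the purchase, Maya's direct stake in Basalt rises to 35% + 43% = 78%, and Linh's stake falls to 20%.
Maya holds 78% of Basalt, so Maya controls Basalt.
Basalt holds 100% of Nordquist, so Maya controls Nordquist.
Maya did not control Nordquist before and does after, so the clause is triggered.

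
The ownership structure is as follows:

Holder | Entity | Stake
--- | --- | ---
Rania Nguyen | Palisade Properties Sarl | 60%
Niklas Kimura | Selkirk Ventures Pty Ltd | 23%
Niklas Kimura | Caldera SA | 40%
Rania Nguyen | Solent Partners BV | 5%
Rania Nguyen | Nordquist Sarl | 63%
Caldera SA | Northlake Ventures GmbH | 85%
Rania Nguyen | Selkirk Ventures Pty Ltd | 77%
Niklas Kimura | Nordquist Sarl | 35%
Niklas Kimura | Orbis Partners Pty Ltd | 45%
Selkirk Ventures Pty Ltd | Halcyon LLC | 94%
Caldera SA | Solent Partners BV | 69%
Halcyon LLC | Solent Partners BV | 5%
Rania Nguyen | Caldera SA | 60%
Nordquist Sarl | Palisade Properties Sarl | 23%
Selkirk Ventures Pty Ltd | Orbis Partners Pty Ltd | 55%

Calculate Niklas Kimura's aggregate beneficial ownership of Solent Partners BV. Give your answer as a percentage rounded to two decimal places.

Niklas reaches Solent along 2 paths.
Via Caldera: 40% × 69% = 27.6%.
Via Selkirk → Halcyon: 23% × 94% × 5% = 1.081%.
Total: 27.6% + 1.081% = 28.681%.
Rounded: 28.68%.

28.68%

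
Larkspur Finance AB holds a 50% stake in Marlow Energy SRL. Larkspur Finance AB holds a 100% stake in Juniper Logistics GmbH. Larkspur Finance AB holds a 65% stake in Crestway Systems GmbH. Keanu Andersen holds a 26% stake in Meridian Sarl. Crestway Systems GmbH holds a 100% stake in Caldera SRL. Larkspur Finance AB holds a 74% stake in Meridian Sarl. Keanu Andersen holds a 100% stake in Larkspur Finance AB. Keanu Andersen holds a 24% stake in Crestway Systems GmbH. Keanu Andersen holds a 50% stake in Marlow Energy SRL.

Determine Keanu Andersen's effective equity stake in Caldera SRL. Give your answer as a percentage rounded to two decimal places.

89.00%

Keanu reaches Caldera along 2 paths.
Via Crestway: 24% × 100% = 24%.
Via Larkspur → Crestway: 100% × 65% × 100% = 65%.
Total: 24% + 65% = 89%.
Rounded: 89.00%.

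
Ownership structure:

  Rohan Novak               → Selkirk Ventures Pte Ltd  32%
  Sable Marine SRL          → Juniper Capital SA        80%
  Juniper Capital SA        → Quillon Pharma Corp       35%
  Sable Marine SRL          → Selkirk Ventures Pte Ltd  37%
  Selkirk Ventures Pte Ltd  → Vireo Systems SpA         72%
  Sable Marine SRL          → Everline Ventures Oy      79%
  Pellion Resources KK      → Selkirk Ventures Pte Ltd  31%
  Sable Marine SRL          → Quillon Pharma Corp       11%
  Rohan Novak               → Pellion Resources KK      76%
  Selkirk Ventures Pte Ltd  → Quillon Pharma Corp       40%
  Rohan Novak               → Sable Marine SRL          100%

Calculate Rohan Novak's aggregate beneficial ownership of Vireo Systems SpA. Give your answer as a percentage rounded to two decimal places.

66.64%

Rohan reaches Vireo along 3 paths.
Via Selkirk: 32% × 72% = 23.04%.
Via Pellion → Selkirk: 76% × 31% × 72% = 16.9632%.
Via Sable → Selkirk: 100% × 37% × 72% = 26.64%.
Total: 23.04% + 16.9632% + 26.64% = 66.6432%.
Rounded: 66.64%.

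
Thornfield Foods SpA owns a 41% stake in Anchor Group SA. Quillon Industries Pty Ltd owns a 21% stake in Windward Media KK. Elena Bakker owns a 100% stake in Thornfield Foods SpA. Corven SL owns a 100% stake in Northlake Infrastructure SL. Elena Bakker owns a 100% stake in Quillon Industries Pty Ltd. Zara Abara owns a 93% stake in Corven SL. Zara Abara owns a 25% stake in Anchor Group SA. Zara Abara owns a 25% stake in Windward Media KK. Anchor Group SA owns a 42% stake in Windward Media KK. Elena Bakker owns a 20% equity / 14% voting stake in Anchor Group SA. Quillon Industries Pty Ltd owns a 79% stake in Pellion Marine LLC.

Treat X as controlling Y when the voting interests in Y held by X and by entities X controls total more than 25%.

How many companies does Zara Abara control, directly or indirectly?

2

Zara holds 93% of Corven, so Zara controls Corven.
Corven holds 100% of Northlake, so Zara controls Northlake.
No other company's threshold is met.
Zara controls 2 companies.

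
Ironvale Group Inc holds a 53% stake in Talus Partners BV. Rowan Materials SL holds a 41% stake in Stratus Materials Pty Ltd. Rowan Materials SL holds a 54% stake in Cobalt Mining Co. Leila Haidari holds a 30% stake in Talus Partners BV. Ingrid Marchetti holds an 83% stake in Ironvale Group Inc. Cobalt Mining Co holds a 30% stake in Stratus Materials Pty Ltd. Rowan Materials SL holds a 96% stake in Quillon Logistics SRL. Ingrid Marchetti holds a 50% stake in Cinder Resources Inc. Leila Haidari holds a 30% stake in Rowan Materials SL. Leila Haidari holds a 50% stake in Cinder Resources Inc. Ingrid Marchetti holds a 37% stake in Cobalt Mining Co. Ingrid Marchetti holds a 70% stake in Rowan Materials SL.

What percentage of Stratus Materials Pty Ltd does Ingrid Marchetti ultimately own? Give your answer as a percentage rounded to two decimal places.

Ingrid reaches Stratus along 3 paths.
Via Rowan: 70% × 41% = 28.7%.
Via Rowan → Cobalt: 70% × 54% × 30% = 11.34%.
Via Cobalt: 37% × 30% = 11.1%.
Total: 28.7% + 11.34% + 11.1% = 51.14%.

51.14%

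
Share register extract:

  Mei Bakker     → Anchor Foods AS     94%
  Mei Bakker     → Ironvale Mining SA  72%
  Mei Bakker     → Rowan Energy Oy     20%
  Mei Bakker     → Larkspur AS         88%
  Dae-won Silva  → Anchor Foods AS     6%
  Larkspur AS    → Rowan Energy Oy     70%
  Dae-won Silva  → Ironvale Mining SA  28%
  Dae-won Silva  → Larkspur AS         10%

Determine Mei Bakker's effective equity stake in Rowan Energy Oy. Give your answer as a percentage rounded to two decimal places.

81.60%

Mei reaches Rowan along 2 paths.
Direct stake: 20% = 20%.
Via Larkspur: 88% × 70% = 61.6%.
Total: 20% + 61.6% = 81.6%.
Rounded: 81.60%.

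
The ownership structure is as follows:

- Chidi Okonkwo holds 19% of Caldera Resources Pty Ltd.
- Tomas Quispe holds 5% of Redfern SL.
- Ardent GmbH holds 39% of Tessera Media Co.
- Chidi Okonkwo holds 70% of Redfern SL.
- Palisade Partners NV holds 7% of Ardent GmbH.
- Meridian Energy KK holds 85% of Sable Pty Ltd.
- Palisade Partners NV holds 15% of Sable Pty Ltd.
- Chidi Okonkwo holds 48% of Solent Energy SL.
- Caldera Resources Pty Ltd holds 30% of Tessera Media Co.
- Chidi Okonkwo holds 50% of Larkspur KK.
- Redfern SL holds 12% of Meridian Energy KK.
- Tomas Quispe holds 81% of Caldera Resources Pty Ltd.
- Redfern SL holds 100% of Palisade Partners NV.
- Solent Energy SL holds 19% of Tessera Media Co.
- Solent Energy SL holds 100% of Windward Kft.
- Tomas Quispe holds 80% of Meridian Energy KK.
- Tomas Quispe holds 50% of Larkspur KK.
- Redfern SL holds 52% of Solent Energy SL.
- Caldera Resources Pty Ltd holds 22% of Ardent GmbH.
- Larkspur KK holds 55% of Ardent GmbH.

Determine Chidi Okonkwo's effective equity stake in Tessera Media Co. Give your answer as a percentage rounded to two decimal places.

36.00%

Chidi reaches Tessera along 6 paths.
Via Redfern → Palisade → Ardent: 70% × 100% × 7% × 39% = 1.911%.
Via Caldera → Ardent: 19% × 22% × 39% = 1.6302%.
Via Larkspur → Ardent: 50% × 55% × 39% = 10.725%.
Via Redfern → Solent: 70% × 52% × 19% = 6.916%.
Via Solent: 48% × 19% = 9.12%.
Via Caldera: 19% × 30% = 5.7%.
Total: 1.911% + 1.6302% + 10.725% + 6.916% + 9.12% + 5.7% = 36.0022%.
Rounded: 36.00%.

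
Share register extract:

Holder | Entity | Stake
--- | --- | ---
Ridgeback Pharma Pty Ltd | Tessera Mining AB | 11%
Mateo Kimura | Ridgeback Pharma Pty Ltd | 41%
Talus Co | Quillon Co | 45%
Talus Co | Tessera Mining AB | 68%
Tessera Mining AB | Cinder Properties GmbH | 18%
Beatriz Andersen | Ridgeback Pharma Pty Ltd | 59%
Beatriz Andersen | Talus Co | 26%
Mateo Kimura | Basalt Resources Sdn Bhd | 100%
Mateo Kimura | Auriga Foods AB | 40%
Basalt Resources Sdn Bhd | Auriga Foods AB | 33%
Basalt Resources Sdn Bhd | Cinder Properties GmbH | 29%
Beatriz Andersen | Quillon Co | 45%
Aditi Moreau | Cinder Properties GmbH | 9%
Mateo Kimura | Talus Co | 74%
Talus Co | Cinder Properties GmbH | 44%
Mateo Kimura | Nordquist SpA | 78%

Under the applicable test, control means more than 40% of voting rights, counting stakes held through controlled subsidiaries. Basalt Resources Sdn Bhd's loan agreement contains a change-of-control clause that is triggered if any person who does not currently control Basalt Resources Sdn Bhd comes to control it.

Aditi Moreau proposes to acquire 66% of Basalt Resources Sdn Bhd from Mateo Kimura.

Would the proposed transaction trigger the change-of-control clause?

The purchase adds only to Aditi's holdings (Mateo's stake shrinks), so Aditi is the only person who could newly come to control Basalt.
Aditi's largest direct stake is 9% in Cinder, which does not meet the threshold, so Aditi controls no company.
Neither Aditi nor any entity Aditi controls holds any voting interest in Basalt.
So before the transaction, Aditi does not control Basalt.
After the purchase, Aditi holds 66% of Basalt directly, and Mateo's stake falls to 34%.
Aditi holds 66% of Basalt, so Aditi controls Basalt.
Aditi did not control Basalt before and does after, so the clause is triggered.

Yes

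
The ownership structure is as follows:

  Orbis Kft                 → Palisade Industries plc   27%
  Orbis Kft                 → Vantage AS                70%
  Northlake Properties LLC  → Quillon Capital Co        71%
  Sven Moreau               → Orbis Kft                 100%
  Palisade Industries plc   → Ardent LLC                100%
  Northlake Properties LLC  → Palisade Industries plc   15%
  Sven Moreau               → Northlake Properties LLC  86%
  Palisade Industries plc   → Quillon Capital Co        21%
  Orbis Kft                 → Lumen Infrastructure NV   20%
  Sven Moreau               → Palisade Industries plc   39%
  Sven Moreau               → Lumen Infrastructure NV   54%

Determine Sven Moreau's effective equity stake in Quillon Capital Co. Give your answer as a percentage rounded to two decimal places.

77.63%

Sven reaches Quillon along 4 paths.
Via Northlake: 86% × 71% = 61.06%.
Via Northlake → Palisade: 86% × 15% × 21% = 2.709%.
Via Palisade: 39% × 21% = 8.19%.
Via Orbis → Palisade: 100% × 27% × 21% = 5.67%.
Total: 61.06% + 2.709% + 8.19% + 5.67% = 77.629%.
Rounded: 77.63%.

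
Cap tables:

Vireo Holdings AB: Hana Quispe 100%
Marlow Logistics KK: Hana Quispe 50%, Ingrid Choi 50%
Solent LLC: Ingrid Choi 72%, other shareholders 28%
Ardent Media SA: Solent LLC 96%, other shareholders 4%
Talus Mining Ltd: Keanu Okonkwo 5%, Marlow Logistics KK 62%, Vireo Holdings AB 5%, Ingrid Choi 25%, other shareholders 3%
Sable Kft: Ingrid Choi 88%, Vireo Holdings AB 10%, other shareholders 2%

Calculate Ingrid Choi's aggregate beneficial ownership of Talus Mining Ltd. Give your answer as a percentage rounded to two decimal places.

56.00%

Ingrid reaches Talus along 2 paths.
Via Marlow: 50% × 62% = 31%.
Direct stake: 25% = 25%.
Total: 31% + 25% = 56%.
Rounded: 56.00%.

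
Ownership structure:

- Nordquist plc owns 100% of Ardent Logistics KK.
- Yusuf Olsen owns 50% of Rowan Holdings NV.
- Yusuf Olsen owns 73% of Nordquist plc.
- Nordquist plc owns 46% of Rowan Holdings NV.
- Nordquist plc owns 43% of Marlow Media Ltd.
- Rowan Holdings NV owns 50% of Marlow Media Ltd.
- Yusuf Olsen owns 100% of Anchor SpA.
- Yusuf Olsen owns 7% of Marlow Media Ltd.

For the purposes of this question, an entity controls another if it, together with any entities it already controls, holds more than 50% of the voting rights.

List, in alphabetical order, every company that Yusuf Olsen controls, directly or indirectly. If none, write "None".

Yusuf holds 73% of Nordquist, so Yusuf controls Nordquist.
Nordquist and Yusuf together hold 46% + 50% = 96% of Rowan, so Yusuf controls Rowan.
Yusuf holds 100% of Anchor, so Yusuf controls Anchor.
Nordquist holds 100% of Ardent, so Yusuf controls Ardent.
Rowan and Nordquist and Yusuf together hold 50% + 43% + 7% = 100% of Marlow, so Yusuf controls Marlow.

Anchor SpA, Ardent Logistics KK, Marlow Media Ltd, Nordquist plc, Rowan Holdings NV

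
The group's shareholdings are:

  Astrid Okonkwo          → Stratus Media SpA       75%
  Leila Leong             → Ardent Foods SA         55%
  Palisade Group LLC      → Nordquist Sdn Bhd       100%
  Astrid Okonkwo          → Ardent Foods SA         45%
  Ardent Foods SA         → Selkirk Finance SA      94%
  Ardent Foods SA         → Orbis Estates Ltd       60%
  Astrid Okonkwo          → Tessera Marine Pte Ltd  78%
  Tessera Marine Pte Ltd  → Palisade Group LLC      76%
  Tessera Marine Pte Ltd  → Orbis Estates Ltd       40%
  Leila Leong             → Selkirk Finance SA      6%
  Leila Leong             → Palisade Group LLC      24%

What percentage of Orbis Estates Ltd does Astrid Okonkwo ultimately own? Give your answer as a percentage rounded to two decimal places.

58.20%

Astrid reaches Orbis along 2 paths.
Via Ardent: 45% × 60% = 27%.
Via Tessera: 78% × 40% = 31.2%.
Total: 27% + 31.2% = 58.2%.
Rounded: 58.20%.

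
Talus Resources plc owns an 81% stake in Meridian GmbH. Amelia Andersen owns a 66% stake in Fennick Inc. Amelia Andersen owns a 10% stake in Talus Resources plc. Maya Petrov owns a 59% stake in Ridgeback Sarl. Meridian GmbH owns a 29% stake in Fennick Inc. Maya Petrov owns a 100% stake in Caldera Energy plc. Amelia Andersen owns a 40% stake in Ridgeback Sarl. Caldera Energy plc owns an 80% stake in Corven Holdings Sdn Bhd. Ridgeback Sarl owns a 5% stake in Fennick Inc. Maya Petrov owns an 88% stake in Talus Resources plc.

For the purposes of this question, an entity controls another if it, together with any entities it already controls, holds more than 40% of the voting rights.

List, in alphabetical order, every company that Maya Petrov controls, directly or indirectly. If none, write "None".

Maya holds 59% of Ridgeback, so Maya controls Ridgeback.
Maya holds 88% of Talus, so Maya controls Talus.
Talus holds 81% of Meridian, so Maya controls Meridian.
Maya holds 100% of Caldera, so Maya controls Caldera.
Caldera holds 80% of Corven, so Maya controls Corven.
No other company's threshold is met.

Caldera Energy plc, Corven Holdings Sdn Bhd, Meridian GmbH, Ridgeback Sarl, Talus Resources plc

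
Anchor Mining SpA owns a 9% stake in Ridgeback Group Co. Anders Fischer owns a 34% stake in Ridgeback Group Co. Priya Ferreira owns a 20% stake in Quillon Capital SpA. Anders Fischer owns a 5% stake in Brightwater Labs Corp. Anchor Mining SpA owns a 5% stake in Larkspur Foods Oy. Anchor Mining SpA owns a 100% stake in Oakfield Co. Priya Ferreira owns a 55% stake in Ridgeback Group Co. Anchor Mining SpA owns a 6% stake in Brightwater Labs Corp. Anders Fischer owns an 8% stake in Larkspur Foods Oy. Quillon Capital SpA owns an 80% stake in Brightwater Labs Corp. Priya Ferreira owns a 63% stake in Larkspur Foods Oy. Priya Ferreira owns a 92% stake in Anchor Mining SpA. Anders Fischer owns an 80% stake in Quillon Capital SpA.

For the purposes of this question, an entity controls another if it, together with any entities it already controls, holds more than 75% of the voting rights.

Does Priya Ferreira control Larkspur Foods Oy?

No

Priya holds 92% of Anchor, so Priya controls Anchor.
Anchor holds 100% of Oakfield, so Priya controls Oakfield.
In Larkspur, Priya's side holds only 63% + 5% = 68%, not > 75%.
So Priya does not control Larkspur.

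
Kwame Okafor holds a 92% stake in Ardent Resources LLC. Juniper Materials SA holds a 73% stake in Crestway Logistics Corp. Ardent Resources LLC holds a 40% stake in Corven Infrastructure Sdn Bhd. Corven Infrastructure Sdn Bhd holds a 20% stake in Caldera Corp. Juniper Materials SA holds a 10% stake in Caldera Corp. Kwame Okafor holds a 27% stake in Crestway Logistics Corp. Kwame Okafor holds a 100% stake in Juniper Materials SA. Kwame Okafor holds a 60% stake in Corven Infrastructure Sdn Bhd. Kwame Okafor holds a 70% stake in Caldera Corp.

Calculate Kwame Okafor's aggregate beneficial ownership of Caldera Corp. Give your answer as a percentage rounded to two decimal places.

99.36%

Kwame reaches Caldera along 4 paths.
Direct stake: 70% = 70%.
Via Juniper: 100% × 10% = 10%.
Via Ardent → Corven: 92% × 40% × 20% = 7.36%.
Via Corven: 60% × 20% = 12%.
Total: 70% + 10% + 7.36% + 12% = 99.36%.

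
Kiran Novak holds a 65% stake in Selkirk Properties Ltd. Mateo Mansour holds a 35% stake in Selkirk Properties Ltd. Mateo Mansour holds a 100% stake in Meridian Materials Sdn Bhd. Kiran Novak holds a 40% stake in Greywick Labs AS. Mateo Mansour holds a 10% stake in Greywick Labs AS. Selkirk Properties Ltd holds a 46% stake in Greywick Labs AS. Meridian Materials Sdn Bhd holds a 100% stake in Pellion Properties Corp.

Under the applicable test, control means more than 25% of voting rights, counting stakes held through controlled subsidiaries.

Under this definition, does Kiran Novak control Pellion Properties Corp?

Kiran holds 65% of Selkirk, so Kiran controls Selkirk.
Selkirk and Kiran together hold 46% + 40% = 86% of Greywick, so Kiran controls Greywick.
Neither Kiran nor any entity Kiran controls holds any voting interest in Pellion.
So Kiran does not control Pellion.

No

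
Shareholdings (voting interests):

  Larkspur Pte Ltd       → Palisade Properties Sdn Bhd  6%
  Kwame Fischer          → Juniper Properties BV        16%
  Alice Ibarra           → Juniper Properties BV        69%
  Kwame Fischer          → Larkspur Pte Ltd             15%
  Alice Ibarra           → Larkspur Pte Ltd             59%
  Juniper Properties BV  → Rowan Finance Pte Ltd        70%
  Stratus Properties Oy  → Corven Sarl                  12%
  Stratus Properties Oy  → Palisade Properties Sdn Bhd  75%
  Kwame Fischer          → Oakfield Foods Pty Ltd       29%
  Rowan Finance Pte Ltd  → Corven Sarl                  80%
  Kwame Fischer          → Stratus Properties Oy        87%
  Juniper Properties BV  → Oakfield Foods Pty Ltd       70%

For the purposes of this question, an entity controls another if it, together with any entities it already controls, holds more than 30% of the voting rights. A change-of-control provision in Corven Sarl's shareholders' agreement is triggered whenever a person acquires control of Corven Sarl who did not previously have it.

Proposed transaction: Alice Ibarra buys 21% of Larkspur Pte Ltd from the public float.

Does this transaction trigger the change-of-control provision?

No

The purchase changes only Alice's holdings, so Alice is the only person who could newly come to control Corven.
Alice holds 69% of Juniper, so Alice controls Juniper.
Juniper holds 70% of Rowan, so Alice controls Rowan.
Rowan holds 80% of Corven, so Alice controls Corven.
So Alice already controls Corven before the transaction.
After the purchase, Alice's direct stake in Larkspur rises to 59% + 21% = 80%.
Alice controlled Corven already, so this is not a new person acquiring control; every other person's position is unchanged or reduced.
No new person acquires control, so the clause is not triggered.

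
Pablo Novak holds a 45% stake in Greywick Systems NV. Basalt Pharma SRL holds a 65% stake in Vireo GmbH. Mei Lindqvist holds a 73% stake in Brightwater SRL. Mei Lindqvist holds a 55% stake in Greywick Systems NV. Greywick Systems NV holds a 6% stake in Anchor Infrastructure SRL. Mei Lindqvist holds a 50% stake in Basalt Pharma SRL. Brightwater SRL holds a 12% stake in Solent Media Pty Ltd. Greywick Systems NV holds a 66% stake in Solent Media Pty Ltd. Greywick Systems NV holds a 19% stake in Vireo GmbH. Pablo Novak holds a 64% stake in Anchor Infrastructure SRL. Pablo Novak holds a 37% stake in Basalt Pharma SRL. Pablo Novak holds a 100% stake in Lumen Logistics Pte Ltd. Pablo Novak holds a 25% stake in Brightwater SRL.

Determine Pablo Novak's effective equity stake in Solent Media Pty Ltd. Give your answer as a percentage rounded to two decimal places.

32.70%

Pablo reaches Solent along 2 paths.
Via Brightwater: 25% × 12% = 3%.
Via Greywick: 45% × 66% = 29.7%.
Total: 3% + 29.7% = 32.7%.
Rounded: 32.70%.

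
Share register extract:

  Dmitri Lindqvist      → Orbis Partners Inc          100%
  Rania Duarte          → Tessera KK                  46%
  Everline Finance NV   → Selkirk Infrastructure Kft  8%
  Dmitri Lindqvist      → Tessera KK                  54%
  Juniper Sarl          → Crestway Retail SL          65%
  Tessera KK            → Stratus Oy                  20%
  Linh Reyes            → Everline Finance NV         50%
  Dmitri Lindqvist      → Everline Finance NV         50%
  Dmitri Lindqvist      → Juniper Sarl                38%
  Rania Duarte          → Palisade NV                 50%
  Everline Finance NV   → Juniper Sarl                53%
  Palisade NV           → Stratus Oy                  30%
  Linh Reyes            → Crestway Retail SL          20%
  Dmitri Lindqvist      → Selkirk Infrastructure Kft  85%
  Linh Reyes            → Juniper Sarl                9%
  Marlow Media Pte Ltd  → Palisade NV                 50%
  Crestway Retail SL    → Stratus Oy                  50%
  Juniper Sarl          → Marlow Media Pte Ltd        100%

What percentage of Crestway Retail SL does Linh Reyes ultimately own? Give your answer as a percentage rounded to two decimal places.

Linh reaches Crestway along 3 paths.
Via Juniper: 9% × 65% = 5.85%.
Via Everline → Juniper: 50% × 53% × 65% = 17.225%.
Direct stake: 20% = 20%.
Total: 5.85% + 17.225% + 20% = 43.075%.
Rounded: 43.08%.

43.08%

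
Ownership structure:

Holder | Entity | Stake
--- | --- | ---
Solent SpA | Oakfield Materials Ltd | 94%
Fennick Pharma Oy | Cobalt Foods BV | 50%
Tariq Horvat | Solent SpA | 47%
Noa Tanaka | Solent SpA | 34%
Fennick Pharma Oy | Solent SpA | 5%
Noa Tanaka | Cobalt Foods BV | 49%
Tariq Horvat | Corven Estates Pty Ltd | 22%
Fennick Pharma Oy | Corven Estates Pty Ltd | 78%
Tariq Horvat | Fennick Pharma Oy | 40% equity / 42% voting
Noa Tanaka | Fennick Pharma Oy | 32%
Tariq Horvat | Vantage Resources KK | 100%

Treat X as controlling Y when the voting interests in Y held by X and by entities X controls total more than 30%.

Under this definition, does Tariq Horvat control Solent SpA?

Tariq holds 42% of Fennick, so Tariq controls Fennick.
Tariq and Fennick together hold 47% + 5% = 52% of Solent, so Tariq controls Solent.

Yes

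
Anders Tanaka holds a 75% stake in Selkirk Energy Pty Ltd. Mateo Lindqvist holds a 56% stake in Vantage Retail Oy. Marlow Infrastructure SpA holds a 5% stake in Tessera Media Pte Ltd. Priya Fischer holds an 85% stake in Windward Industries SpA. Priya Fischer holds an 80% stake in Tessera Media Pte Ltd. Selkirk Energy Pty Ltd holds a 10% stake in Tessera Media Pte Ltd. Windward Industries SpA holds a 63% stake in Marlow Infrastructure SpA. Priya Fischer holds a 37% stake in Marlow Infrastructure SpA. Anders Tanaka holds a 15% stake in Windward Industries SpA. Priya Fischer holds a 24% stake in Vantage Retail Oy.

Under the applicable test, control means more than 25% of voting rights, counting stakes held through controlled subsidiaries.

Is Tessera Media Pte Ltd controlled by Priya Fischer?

Priya holds 85% of Windward, so Priya controls Windward.
Windward and Priya together hold 63% + 37% = 100% of Marlow, so Priya controls Marlow.
Marlow and Priya together hold 5% + 80% = 85% of Tessera, so Priya controls Tessera.

Yes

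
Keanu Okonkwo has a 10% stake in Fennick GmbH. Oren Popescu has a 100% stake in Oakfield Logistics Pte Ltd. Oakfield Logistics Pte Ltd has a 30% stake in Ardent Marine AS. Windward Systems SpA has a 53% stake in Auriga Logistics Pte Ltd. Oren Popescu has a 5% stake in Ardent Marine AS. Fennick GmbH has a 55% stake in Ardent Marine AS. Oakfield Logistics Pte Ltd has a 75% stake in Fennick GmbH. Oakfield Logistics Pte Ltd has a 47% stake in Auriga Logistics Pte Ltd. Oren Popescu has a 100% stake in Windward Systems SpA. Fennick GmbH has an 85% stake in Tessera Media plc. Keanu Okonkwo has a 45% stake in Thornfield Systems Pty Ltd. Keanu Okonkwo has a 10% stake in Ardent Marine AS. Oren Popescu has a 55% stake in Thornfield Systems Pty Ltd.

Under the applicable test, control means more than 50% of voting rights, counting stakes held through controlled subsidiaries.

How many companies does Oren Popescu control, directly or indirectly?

Oren holds 55% of Thornfield, so Oren controls Thornfield.
Oren holds 100% of Oakfield, so Oren controls Oakfield.
Oakfield holds 75% of Fennick, so Oren controls Fennick.
Fennick and Oakfield and Oren together hold 55% + 30% + 5% = 90% of Ardent, so Oren controls Ardent.
Oren holds 100% of Windward, so Oren controls Windward.
Fennick holds 85% of Tessera, so Oren controls Tessera.
Windward and Oakfield together hold 53% + 47% = 100% of Auriga, so Oren controls Auriga.
Oren controls 7 companies.

7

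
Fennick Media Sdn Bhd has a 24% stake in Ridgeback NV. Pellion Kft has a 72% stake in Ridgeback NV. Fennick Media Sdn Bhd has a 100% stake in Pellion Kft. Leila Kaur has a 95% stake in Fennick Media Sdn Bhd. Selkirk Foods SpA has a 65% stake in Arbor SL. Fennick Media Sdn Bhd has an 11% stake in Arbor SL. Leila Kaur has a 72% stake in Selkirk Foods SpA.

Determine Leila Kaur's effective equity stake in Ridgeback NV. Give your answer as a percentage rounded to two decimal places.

91.20%

Leila reaches Ridgeback along 2 paths.
Via Fennick → Pellion: 95% × 100% × 72% = 68.4%.
Via Fennick: 95% × 24% = 22.8%.
Total: 68.4% + 22.8% = 91.2%.
Rounded: 91.20%.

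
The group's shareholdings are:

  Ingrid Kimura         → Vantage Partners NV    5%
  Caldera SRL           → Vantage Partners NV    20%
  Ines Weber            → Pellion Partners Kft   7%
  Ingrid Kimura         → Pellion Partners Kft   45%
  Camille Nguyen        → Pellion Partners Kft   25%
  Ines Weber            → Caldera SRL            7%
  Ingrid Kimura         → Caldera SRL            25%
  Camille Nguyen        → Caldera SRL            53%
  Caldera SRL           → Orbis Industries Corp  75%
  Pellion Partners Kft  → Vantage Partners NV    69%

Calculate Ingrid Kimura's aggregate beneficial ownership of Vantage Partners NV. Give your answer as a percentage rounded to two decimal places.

Ingrid reaches Vantage along 3 paths.
Via Pellion: 45% × 69% = 31.05%.
Direct stake: 5% = 5%.
Via Caldera: 25% × 20% = 5%.
Total: 31.05% + 5% + 5% = 41.05%.

41.05%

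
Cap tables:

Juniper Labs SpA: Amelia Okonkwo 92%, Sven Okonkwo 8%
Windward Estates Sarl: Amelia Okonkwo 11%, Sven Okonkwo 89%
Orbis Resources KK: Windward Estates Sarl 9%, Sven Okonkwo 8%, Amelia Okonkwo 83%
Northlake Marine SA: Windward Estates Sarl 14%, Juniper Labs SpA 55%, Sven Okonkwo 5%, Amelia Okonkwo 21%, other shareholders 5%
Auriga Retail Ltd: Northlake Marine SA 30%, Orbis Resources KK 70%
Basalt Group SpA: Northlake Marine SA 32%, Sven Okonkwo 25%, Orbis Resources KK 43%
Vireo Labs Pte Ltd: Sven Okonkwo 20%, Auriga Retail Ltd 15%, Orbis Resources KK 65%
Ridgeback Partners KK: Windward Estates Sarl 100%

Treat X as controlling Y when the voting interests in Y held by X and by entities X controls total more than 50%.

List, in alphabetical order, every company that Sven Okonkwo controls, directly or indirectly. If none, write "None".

Sven holds 89% of Windward, so Sven controls Windward.
Windward holds 100% of Ridgeback, so Sven controls Ridgeback.
No other company's threshold is met.

Ridgeback Partners KK, Windward Estates Sarl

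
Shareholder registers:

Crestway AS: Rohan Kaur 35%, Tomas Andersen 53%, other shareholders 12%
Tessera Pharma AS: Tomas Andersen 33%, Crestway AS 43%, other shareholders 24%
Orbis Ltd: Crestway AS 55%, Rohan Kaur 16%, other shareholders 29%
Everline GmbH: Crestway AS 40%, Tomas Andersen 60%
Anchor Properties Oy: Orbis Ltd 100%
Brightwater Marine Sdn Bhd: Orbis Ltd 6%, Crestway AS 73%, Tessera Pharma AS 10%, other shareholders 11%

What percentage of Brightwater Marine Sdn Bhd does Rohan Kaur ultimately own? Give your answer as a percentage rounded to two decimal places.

Rohan reaches Brightwater along 4 paths.
Via Crestway → Orbis: 35% × 55% × 6% = 1.155%.
Via Orbis: 16% × 6% = 0.96%.
Via Crestway: 35% × 73% = 25.55%.
Via Crestway → Tessera: 35% × 43% × 10% = 1.505%.
Total: 1.155% + 0.96% + 25.55% + 1.505% = 29.17%.

29.17%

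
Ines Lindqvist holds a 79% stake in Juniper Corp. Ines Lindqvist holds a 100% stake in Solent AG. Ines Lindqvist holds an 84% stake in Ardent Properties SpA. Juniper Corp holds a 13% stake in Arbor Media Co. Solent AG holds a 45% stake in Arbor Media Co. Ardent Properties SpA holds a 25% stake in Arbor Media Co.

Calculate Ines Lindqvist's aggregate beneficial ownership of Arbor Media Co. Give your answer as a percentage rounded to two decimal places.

Ines reaches Arbor along 3 paths.
Via Solent: 100% × 45% = 45%.
Via Ardent: 84% × 25% = 21%.
Via Juniper: 79% × 13% = 10.27%.
Total: 45% + 21% + 10.27% = 76.27%.

76.27%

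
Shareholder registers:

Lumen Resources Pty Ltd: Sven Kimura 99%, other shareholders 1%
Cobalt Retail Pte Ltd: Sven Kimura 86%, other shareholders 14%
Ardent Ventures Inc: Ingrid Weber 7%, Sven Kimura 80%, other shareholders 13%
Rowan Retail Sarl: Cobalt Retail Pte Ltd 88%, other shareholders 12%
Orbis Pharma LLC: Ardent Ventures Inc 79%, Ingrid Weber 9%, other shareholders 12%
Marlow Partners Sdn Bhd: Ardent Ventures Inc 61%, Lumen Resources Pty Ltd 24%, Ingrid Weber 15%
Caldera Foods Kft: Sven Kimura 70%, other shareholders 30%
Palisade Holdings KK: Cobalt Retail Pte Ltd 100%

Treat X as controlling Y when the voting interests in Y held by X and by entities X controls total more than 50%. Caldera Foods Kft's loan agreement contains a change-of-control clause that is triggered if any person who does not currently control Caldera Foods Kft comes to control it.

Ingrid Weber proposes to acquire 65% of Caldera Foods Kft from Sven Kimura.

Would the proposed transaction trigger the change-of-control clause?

Yes

The purchase adds only to Ingrid's holdings (Sven's stake shrinks), so Ingrid is the only person who could newly come to control Caldera.
Ingrid's largest direct stake is 15% in Marlow, which does not meet the threshold, so Ingrid controls no company.
Neither Ingrid nor any entity Ingrid controls holds any voting interest in Caldera.
So before the transaction, Ingrid does not control Caldera.
After the purchase, Ingrid holds 65% of Caldera directly, and Sven's stake falls to 5%.
Ingrid holds 65% of Caldera, so Ingrid controls Caldera.
Ingrid did not control Caldera before and does after, so the clause is triggered.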